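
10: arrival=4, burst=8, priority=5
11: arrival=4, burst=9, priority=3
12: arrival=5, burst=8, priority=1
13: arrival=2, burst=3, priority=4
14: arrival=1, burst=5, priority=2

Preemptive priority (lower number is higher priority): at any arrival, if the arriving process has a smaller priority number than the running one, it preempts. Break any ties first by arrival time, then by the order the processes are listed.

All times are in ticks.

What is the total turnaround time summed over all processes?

Timeline: | idle 0-1 | 14 1-5 | 12 5-13 | 14 13-14 | 11 14-23 | 13 23-26 | 10 26-34 |
Completion: 10=34  11=23  12=13  13=26  14=14
Turnaround (C−A): 10=30  11=19  12=8  13=24  14=13
Turnaround = completion − arrival: 10=30, 11=19, 12=8, 13=24, 14=13
Total turnaround = 30 + 19 + 8 + 24 + 13 = 94

94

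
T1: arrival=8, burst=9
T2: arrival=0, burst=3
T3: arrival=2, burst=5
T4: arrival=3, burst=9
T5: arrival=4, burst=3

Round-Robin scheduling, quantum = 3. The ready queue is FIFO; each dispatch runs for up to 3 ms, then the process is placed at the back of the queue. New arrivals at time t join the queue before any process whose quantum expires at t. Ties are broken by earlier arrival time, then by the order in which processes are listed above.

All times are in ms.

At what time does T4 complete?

26

Timeline: | T2 0-3 | T3 3-6 | T4 6-9 | T5 9-12 | T3 12-14 | T1 14-17 | T4 17-20 | T1 20-23 | T4 23-26 | T1 26-29 |
Completion: T1=29  T2=3  T3=14  T4=26  T5=12
Turnaround (C−A): T1=21  T2=3  T3=12  T4=23  T5=8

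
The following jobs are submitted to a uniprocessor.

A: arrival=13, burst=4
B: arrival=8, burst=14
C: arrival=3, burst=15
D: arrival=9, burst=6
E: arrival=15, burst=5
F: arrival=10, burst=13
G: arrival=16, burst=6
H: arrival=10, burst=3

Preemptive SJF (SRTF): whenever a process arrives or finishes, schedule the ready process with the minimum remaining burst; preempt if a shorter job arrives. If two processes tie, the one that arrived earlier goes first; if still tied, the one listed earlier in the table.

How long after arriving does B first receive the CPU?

47

Timeline: | idle 0-3 | C 3-9 | D 9-10 | H 10-13 | A 13-17 | D 17-22 | E 22-27 | G 27-33 | C 33-42 | F 42-55 | B 55-69 |
Completion: A=17  B=69  C=42  D=22  E=27  F=55  G=33  H=13
Turnaround (C−A): A=4  B=61  C=39  D=13  E=12  F=45  G=17  H=3
Response(B) = first start − arrival = 55 − 8 = 47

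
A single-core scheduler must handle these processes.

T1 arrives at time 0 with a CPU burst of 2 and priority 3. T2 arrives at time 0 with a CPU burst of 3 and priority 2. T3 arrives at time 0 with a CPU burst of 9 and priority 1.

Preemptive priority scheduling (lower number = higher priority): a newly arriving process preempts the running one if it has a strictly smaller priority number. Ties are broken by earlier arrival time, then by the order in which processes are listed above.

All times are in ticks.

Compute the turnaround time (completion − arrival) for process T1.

Gantt: | T3 0-9 | T2 9-12 | T1 12-14 |
Completion: T1=14  T2=12  T3=9
Turnaround (C−A): T1=14  T2=12  T3=9
Turnaround(T1) = completion − arrival = 14 − 0 = 14

14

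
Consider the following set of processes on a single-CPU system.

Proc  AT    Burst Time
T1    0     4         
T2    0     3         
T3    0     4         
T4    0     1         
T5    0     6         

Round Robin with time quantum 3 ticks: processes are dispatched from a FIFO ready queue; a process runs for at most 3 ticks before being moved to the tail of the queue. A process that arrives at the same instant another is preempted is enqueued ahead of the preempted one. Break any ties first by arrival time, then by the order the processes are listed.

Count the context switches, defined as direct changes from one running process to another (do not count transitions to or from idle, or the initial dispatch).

7

Timeline: | T1 0-3 | T2 3-6 | T3 6-9 | T4 9-10 | T5 10-13 | T1 13-14 | T3 14-15 | T5 15-18 |
Completion: T1=14  T2=6  T3=15  T4=10  T5=18
Turnaround (C−A): T1=14  T2=6  T3=15  T4=10  T5=18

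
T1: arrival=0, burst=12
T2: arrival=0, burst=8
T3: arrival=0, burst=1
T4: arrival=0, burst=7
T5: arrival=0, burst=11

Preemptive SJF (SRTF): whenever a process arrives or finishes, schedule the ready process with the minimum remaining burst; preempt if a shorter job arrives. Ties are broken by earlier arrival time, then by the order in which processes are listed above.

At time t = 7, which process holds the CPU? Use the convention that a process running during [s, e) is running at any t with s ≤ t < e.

Gantt: | T3 0-1 | T4 1-8 | T2 8-16 | T5 16-27 | T1 27-39 |
Completion: T1=39  T2=16  T3=1  T4=8  T5=27
Turnaround (C−A): T1=39  T2=16  T3=1  T4=8  T5=27

T4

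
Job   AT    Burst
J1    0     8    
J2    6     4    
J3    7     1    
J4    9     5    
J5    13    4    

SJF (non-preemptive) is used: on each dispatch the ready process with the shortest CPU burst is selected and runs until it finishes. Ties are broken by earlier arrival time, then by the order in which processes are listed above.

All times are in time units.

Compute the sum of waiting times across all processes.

12

Timeline: | J1 0-8 | J3 8-9 | J2 9-13 | J5 13-17 | J4 17-22 |
Completion: J1=8  J2=13  J3=9  J4=22  J5=17
Turnaround (C−A): J1=8  J2=7  J3=2  J4=13  J5=4
Waiting = turnaround − burst: J1=0, J2=3, J3=1, J4=8, J5=0
Total waiting = 0 + 3 + 1 + 8 + 0 = 12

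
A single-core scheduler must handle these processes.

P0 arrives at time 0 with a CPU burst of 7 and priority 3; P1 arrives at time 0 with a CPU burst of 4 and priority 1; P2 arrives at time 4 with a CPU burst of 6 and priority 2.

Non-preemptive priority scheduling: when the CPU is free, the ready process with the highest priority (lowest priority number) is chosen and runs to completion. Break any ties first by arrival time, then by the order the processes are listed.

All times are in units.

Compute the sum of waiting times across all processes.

Timeline: | P1 0-4 | P2 4-10 | P0 10-17 |
Completion: P0=17  P1=4  P2=10
Turnaround (C−A): P0=17  P1=4  P2=6
Waiting = turnaround − burst: P0=10, P1=0, P2=0
Total waiting = 10 + 0 + 0 = 10

10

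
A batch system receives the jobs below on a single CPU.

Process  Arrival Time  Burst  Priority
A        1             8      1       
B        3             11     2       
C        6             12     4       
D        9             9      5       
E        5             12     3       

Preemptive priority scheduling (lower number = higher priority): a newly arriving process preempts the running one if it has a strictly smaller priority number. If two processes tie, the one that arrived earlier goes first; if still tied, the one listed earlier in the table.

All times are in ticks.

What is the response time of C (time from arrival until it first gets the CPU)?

26

Schedule: | idle 0-1 | A 1-9 | B 9-20 | E 20-32 | C 32-44 | D 44-53 |
Completion: A=9  B=20  C=44  D=53  E=32
Turnaround (C−A): A=8  B=17  C=38  D=44  E=27
Response(C) = first start − arrival = 32 − 6 = 26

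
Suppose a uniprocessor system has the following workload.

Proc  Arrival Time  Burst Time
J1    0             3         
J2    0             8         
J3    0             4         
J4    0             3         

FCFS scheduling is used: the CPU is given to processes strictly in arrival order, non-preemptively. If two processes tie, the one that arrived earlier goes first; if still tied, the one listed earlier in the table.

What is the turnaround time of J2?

11

Gantt: | J1 0-3 | J2 3-11 | J3 11-15 | J4 15-18 |
Completion: J1=3  J2=11  J3=15  J4=18
Turnaround (C−A): J1=3  J2=11  J3=15  J4=18
Turnaround(J2) = completion − arrival = 11 − 0 = 11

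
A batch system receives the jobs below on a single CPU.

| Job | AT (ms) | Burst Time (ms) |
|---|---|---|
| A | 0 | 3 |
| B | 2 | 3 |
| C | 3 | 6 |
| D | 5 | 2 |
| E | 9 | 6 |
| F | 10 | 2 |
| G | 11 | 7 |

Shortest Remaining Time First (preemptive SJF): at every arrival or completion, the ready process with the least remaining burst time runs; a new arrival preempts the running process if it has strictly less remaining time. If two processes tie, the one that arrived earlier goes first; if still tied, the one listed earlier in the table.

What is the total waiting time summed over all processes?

27

Timeline: | A 0-3 | B 3-6 | D 6-8 | C 8-10 | F 10-12 | C 12-16 | E 16-22 | G 22-29 |
Completion: A=3  B=6  C=16  D=8  E=22  F=12  G=29
Turnaround (C−A): A=3  B=4  C=13  D=3  E=13  F=2  G=18
Waiting = turnaround − burst: A=0, B=1, C=7, D=1, E=7, F=0, G=11
Total waiting = 0 + 1 + 7 + 1 + 7 + 0 + 11 = 27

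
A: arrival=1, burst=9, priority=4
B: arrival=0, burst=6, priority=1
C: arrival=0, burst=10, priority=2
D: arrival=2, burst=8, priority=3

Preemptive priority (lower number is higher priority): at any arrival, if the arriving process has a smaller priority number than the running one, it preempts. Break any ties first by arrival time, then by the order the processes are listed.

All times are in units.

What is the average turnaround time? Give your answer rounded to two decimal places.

Schedule: | B 0-6 | C 6-16 | D 16-24 | A 24-33 |
Completion: A=33  B=6  C=16  D=24
Turnaround (C−A): A=32  B=6  C=16  D=22
Turnaround times: A=32, B=6, C=16, D=22
Average turnaround = (32+6+16+22) / 4 = 76/4 = 19.00

19.00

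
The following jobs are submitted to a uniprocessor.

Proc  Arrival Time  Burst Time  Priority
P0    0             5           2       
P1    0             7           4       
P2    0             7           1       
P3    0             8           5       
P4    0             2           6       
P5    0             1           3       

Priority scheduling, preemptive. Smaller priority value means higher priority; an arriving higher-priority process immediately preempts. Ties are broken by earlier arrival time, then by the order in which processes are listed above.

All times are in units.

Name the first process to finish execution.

Schedule: | P2 0-7 | P0 7-12 | P5 12-13 | P1 13-20 | P3 20-28 | P4 28-30 |
Completion: P0=12  P1=20  P2=7  P3=28  P4=30  P5=13
Finish order: P2 → P0 → P5 → P1 → P3 → P4

P2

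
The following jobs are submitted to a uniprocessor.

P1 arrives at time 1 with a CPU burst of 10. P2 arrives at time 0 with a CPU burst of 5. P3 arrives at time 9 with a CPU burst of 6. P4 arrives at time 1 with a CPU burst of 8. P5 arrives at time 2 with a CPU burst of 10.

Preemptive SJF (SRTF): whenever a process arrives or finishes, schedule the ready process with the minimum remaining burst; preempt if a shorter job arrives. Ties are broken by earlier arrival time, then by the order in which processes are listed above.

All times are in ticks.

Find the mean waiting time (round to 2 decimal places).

10.60

Gantt: | P2 0-5 | P4 5-13 | P3 13-19 | P1 19-29 | P5 29-39 |
Completion: P1=29  P2=5  P3=19  P4=13  P5=39
Waiting times: P1=18, P2=0, P3=4, P4=4, P5=27
Average waiting = (18+0+4+4+27) / 5 = 53/5 = 10.60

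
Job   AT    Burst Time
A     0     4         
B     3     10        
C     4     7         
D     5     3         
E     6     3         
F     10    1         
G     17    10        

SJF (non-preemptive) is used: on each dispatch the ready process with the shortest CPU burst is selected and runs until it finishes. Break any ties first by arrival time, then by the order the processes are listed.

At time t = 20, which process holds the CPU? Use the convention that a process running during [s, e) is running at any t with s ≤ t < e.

B

Timeline: | A 0-4 | C 4-11 | F 11-12 | D 12-15 | E 15-18 | B 18-28 | G 28-38 |
Completion: A=4  B=28  C=11  D=15  E=18  F=12  G=38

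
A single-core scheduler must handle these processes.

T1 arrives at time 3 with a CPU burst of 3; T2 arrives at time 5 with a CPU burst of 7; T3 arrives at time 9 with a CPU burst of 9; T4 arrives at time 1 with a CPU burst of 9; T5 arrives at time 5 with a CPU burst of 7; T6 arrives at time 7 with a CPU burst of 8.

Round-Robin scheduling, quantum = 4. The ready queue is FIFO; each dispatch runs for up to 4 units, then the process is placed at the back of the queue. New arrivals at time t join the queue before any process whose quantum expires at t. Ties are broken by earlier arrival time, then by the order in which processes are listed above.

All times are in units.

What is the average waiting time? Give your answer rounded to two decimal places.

Schedule: | idle 0-1 | T4 1-5 | T1 5-8 | T2 8-12 | T5 12-16 | T4 16-20 | T6 20-24 | T3 24-28 | T2 28-31 | T5 31-34 | T4 34-35 | T6 35-39 | T3 39-44 |
Completion: T1=8  T2=31  T3=44  T4=35  T5=34  T6=39
Waiting times: T1=2, T2=19, T3=26, T4=25, T5=22, T6=24
Average waiting = (2+19+26+25+22+24) / 6 = 118/6 = 19.67

19.67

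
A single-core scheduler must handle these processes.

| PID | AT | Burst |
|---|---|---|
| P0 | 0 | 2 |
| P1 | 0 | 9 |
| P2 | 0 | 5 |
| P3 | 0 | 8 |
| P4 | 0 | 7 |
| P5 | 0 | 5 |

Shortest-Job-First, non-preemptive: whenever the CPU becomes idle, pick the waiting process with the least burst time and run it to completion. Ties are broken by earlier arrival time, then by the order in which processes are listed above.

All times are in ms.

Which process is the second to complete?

Gantt: | P0 0-2 | P2 2-7 | P5 7-12 | P4 12-19 | P3 19-27 | P1 27-36 |
Completion: P0=2  P1=36  P2=7  P3=27  P4=19  P5=12
Finish order: P0 → P2 → P5 → P4 → P3 → P1

P2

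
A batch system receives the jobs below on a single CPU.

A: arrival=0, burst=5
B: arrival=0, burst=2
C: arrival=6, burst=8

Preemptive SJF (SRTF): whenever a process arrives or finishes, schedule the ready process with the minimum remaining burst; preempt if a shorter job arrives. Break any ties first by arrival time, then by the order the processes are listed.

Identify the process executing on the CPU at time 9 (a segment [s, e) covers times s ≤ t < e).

C

Timeline: | B 0-2 | A 2-7 | C 7-15 |
Completion: A=7  B=2  C=15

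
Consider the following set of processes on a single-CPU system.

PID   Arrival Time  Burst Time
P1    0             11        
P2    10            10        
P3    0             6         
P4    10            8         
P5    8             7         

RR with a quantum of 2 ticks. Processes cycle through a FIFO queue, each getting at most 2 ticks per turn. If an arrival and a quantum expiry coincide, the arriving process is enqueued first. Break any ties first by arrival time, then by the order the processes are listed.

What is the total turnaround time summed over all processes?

Schedule: | P1 0-2 | P3 2-4 | P1 4-6 | P3 6-8 | P1 8-10 | P5 10-12 | P3 12-14 | P2 14-16 | P4 16-18 | P1 18-20 | P5 20-22 | P2 22-24 | P4 24-26 | P1 26-28 | P5 28-30 | P2 30-32 | P4 32-34 | P1 34-35 | P5 35-36 | P2 36-38 | P4 38-40 | P2 40-42 |
Completion: P1=35  P2=42  P3=14  P4=40  P5=36
Turnaround (C−A): P1=35  P2=32  P3=14  P4=30  P5=28
Turnaround = completion − arrival: P1=35, P2=32, P3=14, P4=30, P5=28
Total turnaround = 35 + 32 + 14 + 30 + 28 = 139

139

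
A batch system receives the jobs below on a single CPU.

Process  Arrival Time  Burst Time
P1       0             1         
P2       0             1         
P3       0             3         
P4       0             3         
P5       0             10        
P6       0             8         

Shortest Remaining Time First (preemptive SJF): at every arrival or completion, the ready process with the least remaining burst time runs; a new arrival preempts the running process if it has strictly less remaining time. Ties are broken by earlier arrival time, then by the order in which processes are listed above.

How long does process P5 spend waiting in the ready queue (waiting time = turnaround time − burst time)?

Gantt: | P1 0-1 | P2 1-2 | P3 2-5 | P4 5-8 | P6 8-16 | P5 16-26 |
Completion: P1=1  P2=2  P3=5  P4=8  P5=26  P6=16
Turnaround (C−A): P1=1  P2=2  P3=5  P4=8  P5=26  P6=16
Waiting(P5) = turnaround − burst = 26 − 10 = 16

16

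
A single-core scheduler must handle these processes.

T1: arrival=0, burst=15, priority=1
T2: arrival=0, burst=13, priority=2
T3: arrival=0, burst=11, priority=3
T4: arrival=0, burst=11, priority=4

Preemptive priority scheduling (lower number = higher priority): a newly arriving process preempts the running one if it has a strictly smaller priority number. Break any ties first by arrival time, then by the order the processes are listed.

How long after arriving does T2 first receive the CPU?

Gantt: | T1 0-15 | T2 15-28 | T3 28-39 | T4 39-50 |
Completion: T1=15  T2=28  T3=39  T4=50
Response(T2) = first start − arrival = 15 − 0 = 15

15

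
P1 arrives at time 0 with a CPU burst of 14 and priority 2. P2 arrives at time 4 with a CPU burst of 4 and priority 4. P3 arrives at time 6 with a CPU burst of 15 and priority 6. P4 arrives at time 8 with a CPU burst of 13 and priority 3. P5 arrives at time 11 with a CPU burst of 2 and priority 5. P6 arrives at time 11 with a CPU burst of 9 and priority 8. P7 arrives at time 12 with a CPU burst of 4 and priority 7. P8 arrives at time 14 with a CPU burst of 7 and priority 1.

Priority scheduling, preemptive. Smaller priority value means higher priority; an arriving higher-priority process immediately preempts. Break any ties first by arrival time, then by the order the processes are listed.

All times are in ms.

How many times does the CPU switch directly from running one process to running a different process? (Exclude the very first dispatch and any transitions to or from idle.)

7

Schedule: | P1 0-14 | P8 14-21 | P4 21-34 | P2 34-38 | P5 38-40 | P3 40-55 | P7 55-59 | P6 59-68 |
Completion: P1=14  P2=38  P3=55  P4=34  P5=40  P6=68  P7=59  P8=21
Turnaround (C−A): P1=14  P2=34  P3=49  P4=26  P5=29  P6=57  P7=47  P8=7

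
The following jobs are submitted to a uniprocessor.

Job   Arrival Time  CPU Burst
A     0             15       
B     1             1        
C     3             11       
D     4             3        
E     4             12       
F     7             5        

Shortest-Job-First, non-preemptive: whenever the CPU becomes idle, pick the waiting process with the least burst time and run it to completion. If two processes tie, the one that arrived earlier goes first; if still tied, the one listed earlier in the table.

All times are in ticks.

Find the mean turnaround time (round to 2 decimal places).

22.83

Gantt: | A 0-15 | B 15-16 | D 16-19 | F 19-24 | C 24-35 | E 35-47 |
Completion: A=15  B=16  C=35  D=19  E=47  F=24
Turnaround (C−A): A=15  B=15  C=32  D=15  E=43  F=17
Turnaround times: A=15, B=15, C=32, D=15, E=43, F=17
Average turnaround = (15+15+32+15+43+17) / 6 = 137/6 = 22.83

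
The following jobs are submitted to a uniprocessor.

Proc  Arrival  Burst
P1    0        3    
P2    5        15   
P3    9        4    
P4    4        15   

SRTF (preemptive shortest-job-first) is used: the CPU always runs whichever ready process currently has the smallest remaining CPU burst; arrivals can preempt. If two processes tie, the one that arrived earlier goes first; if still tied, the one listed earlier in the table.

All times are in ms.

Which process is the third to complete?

P4

Schedule: | P1 0-3 | idle 3-4 | P4 4-9 | P3 9-13 | P4 13-23 | P2 23-38 |
Completion: P1=3  P2=38  P3=13  P4=23
Finish order: P1 → P3 → P4 → P2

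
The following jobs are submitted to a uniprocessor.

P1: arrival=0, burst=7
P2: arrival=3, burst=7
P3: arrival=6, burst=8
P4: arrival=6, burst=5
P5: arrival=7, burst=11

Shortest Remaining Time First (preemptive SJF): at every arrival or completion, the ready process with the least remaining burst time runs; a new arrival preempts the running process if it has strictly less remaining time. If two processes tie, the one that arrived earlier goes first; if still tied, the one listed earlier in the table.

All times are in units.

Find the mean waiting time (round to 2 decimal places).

8.60

Timeline: | P1 0-7 | P4 7-12 | P2 12-19 | P3 19-27 | P5 27-38 |
Completion: P1=7  P2=19  P3=27  P4=12  P5=38
Turnaround (C−A): P1=7  P2=16  P3=21  P4=6  P5=31
Waiting times: P1=0, P2=9, P3=13, P4=1, P5=20
Average waiting = (0+9+13+1+20) / 5 = 43/5 = 8.60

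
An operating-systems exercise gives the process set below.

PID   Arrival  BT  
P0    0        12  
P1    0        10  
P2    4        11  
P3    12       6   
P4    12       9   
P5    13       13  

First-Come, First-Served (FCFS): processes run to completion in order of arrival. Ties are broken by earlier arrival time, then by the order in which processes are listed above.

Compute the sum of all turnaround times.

Schedule: | P0 0-12 | P1 12-22 | P2 22-33 | P3 33-39 | P4 39-48 | P5 48-61 |
Completion: P0=12  P1=22  P2=33  P3=39  P4=48  P5=61
Turnaround (C−A): P0=12  P1=22  P2=29  P3=27  P4=36  P5=48
Turnaround = completion − arrival: P0=12, P1=22, P2=29, P3=27, P4=36, P5=48
Total turnaround = 12 + 22 + 29 + 27 + 36 + 48 = 174

174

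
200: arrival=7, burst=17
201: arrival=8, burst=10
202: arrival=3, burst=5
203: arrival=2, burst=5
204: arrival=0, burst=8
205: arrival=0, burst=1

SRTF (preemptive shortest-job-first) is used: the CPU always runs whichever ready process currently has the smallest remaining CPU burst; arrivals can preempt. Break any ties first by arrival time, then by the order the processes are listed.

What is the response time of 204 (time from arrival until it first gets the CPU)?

Schedule: | 205 0-1 | 204 1-2 | 203 2-7 | 202 7-12 | 204 12-19 | 201 19-29 | 200 29-46 |
Completion: 200=46  201=29  202=12  203=7  204=19  205=1
Turnaround (C−A): 200=39  201=21  202=9  203=5  204=19  205=1
Response(204) = first start − arrival = 1 − 0 = 1

1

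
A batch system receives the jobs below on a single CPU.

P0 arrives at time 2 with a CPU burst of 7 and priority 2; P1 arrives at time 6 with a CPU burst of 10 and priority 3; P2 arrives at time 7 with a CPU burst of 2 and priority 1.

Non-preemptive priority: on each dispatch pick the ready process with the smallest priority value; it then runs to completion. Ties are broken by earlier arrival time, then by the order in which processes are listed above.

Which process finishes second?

Schedule: | idle 0-2 | P0 2-9 | P2 9-11 | P1 11-21 |
Completion: P0=9  P1=21  P2=11
Turnaround (C−A): P0=7  P1=15  P2=4
Finish order: P0 → P2 → P1

P2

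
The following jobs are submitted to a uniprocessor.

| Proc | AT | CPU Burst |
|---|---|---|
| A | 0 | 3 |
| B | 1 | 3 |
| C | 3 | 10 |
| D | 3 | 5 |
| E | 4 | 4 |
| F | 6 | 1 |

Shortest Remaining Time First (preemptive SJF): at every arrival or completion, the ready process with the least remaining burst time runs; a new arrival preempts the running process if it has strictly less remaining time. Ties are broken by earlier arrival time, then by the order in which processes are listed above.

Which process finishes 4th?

E

Gantt: | A 0-3 | B 3-6 | F 6-7 | E 7-11 | D 11-16 | C 16-26 |
Completion: A=3  B=6  C=26  D=16  E=11  F=7
Finish order: A → B → F → E → D → C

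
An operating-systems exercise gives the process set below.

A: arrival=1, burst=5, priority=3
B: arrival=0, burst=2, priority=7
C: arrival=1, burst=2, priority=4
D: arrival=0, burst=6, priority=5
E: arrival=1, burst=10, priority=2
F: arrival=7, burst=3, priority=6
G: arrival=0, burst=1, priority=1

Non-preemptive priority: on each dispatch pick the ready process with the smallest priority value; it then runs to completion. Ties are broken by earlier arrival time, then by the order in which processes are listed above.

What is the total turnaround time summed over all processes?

116

Gantt: | G 0-1 | E 1-11 | A 11-16 | C 16-18 | D 18-24 | F 24-27 | B 27-29 |
Completion: A=16  B=29  C=18  D=24  E=11  F=27  G=1
Turnaround = completion − arrival: A=15, B=29, C=17, D=24, E=10, F=20, G=1
Total turnaround = 15 + 29 + 17 + 24 + 10 + 20 + 1 = 116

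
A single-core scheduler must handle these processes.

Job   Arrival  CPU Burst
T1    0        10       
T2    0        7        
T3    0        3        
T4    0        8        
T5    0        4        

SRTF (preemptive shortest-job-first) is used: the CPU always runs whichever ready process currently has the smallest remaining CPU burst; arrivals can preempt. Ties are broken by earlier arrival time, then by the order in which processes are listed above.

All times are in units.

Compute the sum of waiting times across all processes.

46

Timeline: | T3 0-3 | T5 3-7 | T2 7-14 | T4 14-22 | T1 22-32 |
Completion: T1=32  T2=14  T3=3  T4=22  T5=7
Waiting = turnaround − burst: T1=22, T2=7, T3=0, T4=14, T5=3
Total waiting = 22 + 7 + 0 + 14 + 3 = 46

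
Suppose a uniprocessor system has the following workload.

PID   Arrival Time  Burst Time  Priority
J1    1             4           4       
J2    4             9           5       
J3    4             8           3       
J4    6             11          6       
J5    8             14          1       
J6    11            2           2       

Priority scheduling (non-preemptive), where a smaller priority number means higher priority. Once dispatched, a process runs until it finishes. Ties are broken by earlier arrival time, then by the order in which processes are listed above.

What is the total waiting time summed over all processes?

Schedule: | idle 0-1 | J1 1-5 | J3 5-13 | J5 13-27 | J6 27-29 | J2 29-38 | J4 38-49 |
Completion: J1=5  J2=38  J3=13  J4=49  J5=27  J6=29
Turnaround (C−A): J1=4  J2=34  J3=9  J4=43  J5=19  J6=18
Waiting = turnaround − burst: J1=0, J2=25, J3=1, J4=32, J5=5, J6=16
Total waiting = 0 + 25 + 1 + 32 + 5 + 16 = 79

79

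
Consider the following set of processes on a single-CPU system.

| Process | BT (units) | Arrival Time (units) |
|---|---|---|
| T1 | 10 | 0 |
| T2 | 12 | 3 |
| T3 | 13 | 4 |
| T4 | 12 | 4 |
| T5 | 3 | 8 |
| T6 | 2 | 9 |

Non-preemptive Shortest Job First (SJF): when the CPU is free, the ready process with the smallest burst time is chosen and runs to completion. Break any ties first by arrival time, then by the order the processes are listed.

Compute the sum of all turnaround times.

Timeline: | T1 0-10 | T6 10-12 | T5 12-15 | T2 15-27 | T4 27-39 | T3 39-52 |
Completion: T1=10  T2=27  T3=52  T4=39  T5=15  T6=12
Turnaround (C−A): T1=10  T2=24  T3=48  T4=35  T5=7  T6=3
Turnaround = completion − arrival: T1=10, T2=24, T3=48, T4=35, T5=7, T6=3
Total turnaround = 10 + 24 + 48 + 35 + 7 + 3 = 127

127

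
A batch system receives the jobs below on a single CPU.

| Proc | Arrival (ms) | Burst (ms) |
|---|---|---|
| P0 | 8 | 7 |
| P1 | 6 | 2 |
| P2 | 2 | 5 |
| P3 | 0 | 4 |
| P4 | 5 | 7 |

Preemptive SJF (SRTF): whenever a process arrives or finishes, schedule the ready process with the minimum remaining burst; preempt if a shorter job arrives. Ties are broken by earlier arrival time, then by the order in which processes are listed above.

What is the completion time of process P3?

4

Gantt: | P3 0-4 | P2 4-6 | P1 6-8 | P2 8-11 | P4 11-18 | P0 18-25 |
Completion: P0=25  P1=8  P2=11  P3=4  P4=18
Turnaround (C−A): P0=17  P1=2  P2=9  P3=4  P4=13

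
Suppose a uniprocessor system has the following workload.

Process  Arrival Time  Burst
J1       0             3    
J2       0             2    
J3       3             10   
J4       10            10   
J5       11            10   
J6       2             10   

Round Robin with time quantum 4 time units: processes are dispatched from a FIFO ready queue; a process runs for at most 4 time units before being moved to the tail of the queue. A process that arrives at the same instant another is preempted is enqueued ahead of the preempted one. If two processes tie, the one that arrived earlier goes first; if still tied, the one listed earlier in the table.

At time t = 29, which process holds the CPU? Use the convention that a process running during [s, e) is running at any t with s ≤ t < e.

Schedule: | J1 0-3 | J2 3-5 | J6 5-9 | J3 9-13 | J6 13-17 | J4 17-21 | J5 21-25 | J3 25-29 | J6 29-31 | J4 31-35 | J5 35-39 | J3 39-41 | J4 41-43 | J5 43-45 |
Completion: J1=3  J2=5  J3=41  J4=43  J5=45  J6=31

J6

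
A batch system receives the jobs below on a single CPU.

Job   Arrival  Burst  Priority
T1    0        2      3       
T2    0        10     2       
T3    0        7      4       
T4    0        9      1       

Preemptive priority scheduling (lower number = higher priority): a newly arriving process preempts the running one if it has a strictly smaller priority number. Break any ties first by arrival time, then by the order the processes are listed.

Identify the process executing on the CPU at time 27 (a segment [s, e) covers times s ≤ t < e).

T3

Gantt: | T4 0-9 | T2 9-19 | T1 19-21 | T3 21-28 |
Completion: T1=21  T2=19  T3=28  T4=9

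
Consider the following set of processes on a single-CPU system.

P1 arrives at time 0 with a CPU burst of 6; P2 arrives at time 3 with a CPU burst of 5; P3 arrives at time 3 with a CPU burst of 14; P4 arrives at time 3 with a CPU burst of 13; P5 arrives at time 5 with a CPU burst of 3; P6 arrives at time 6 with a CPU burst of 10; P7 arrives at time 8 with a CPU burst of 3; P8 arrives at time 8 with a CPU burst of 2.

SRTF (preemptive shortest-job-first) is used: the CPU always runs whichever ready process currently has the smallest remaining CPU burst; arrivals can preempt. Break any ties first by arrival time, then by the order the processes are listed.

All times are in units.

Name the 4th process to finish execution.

Schedule: | P1 0-6 | P5 6-9 | P8 9-11 | P7 11-14 | P2 14-19 | P6 19-29 | P4 29-42 | P3 42-56 |
Completion: P1=6  P2=19  P3=56  P4=42  P5=9  P6=29  P7=14  P8=11
Turnaround (C−A): P1=6  P2=16  P3=53  P4=39  P5=4  P6=23  P7=6  P8=3
Finish order: P1 → P5 → P8 → P7 → P2 → P6 → P4 → P3

P7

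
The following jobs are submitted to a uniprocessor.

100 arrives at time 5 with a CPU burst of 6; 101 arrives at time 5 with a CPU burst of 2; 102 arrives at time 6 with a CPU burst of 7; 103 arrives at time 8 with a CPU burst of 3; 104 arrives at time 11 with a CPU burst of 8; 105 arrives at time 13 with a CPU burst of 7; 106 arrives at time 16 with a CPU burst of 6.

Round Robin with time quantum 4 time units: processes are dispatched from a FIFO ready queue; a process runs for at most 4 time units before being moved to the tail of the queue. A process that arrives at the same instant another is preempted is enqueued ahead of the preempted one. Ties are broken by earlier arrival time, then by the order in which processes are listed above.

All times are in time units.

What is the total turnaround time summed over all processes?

141

Gantt: | idle 0-5 | 100 5-9 | 101 9-11 | 102 11-15 | 103 15-18 | 100 18-20 | 104 20-24 | 105 24-28 | 102 28-31 | 106 31-35 | 104 35-39 | 105 39-42 | 106 42-44 |
Completion: 100=20  101=11  102=31  103=18  104=39  105=42  106=44
Turnaround (C−A): 100=15  101=6  102=25  103=10  104=28  105=29  106=28
Turnaround = completion − arrival: 100=15, 101=6, 102=25, 103=10, 104=28, 105=29, 106=28
Total turnaround = 15 + 6 + 25 + 10 + 28 + 29 + 28 = 141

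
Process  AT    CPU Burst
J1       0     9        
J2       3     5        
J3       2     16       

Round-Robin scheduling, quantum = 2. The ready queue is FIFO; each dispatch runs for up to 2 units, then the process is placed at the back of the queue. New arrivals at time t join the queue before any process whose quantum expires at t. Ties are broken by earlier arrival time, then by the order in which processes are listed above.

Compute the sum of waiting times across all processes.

Gantt: | J1 0-2 | J3 2-4 | J1 4-6 | J2 6-8 | J3 8-10 | J1 10-12 | J2 12-14 | J3 14-16 | J1 16-18 | J2 18-19 | J3 19-21 | J1 21-22 | J3 22-30 |
Completion: J1=22  J2=19  J3=30
Turnaround (C−A): J1=22  J2=16  J3=28
Waiting = turnaround − burst: J1=13, J2=11, J3=12
Total waiting = 13 + 11 + 12 = 36

36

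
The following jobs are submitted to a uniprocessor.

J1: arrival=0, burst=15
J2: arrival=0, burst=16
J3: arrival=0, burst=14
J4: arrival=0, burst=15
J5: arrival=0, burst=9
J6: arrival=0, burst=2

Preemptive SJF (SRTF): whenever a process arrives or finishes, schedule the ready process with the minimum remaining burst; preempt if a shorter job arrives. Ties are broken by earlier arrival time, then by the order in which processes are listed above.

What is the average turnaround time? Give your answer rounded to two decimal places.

Gantt: | J6 0-2 | J5 2-11 | J3 11-25 | J1 25-40 | J4 40-55 | J2 55-71 |
Completion: J1=40  J2=71  J3=25  J4=55  J5=11  J6=2
Turnaround (C−A): J1=40  J2=71  J3=25  J4=55  J5=11  J6=2
Turnaround times: J1=40, J2=71, J3=25, J4=55, J5=11, J6=2
Average turnaround = (40+71+25+55+11+2) / 6 = 204/6 = 34.00

34.00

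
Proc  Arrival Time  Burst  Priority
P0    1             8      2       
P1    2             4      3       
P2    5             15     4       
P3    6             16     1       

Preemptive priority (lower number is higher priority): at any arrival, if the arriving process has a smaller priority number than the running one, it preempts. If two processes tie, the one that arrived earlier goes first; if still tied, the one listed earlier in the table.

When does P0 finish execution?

Timeline: | idle 0-1 | P0 1-6 | P3 6-22 | P0 22-25 | P1 25-29 | P2 29-44 |
Completion: P0=25  P1=29  P2=44  P3=22

25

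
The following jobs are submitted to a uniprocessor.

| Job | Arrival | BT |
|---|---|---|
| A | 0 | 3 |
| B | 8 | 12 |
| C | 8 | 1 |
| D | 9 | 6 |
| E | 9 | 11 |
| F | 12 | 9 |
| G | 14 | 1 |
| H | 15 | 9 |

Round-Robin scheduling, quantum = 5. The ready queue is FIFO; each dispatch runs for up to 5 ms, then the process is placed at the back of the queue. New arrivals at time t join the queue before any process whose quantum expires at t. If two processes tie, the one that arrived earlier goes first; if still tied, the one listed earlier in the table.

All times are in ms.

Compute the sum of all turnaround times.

Timeline: | A 0-3 | idle 3-8 | B 8-13 | C 13-14 | D 14-19 | E 19-24 | F 24-29 | B 29-34 | G 34-35 | H 35-40 | D 40-41 | E 41-46 | F 46-50 | B 50-52 | H 52-56 | E 56-57 |
Completion: A=3  B=52  C=14  D=41  E=57  F=50  G=35  H=56
Turnaround (C−A): A=3  B=44  C=6  D=32  E=48  F=38  G=21  H=41
Turnaround = completion − arrival: A=3, B=44, C=6, D=32, E=48, F=38, G=21, H=41
Total turnaround = 3 + 44 + 6 + 32 + 48 + 38 + 21 + 41 = 233

233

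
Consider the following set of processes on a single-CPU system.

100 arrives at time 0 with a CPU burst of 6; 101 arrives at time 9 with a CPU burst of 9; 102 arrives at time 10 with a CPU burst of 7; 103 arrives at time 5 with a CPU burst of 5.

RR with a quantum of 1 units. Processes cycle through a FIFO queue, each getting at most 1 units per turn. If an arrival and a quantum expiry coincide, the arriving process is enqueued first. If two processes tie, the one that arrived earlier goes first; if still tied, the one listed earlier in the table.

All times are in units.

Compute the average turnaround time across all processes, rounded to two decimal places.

12.25

Gantt: | 100 0-5 | 103 5-6 | 100 6-7 | 103 7-9 | 101 9-10 | 103 10-11 | 102 11-12 | 101 12-13 | 103 13-14 | 102 14-15 | 101 15-16 | 102 16-17 | 101 17-18 | 102 18-19 | 101 19-20 | 102 20-21 | 101 21-22 | 102 22-23 | 101 23-24 | 102 24-25 | 101 25-27 |
Completion: 100=7  101=27  102=25  103=14
Turnaround (C−A): 100=7  101=18  102=15  103=9
Turnaround times: 100=7, 101=18, 102=15, 103=9
Average turnaround = (7+18+15+9) / 4 = 49/4 = 12.25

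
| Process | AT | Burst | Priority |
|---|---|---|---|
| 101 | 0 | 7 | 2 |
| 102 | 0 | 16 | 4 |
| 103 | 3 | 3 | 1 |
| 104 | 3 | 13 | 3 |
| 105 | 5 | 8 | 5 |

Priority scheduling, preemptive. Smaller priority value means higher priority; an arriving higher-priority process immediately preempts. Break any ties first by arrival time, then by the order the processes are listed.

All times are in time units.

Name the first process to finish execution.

Schedule: | 101 0-3 | 103 3-6 | 101 6-10 | 104 10-23 | 102 23-39 | 105 39-47 |
Completion: 101=10  102=39  103=6  104=23  105=47
Turnaround (C−A): 101=10  102=39  103=3  104=20  105=42
Finish order: 103 → 101 → 104 → 102 → 105

103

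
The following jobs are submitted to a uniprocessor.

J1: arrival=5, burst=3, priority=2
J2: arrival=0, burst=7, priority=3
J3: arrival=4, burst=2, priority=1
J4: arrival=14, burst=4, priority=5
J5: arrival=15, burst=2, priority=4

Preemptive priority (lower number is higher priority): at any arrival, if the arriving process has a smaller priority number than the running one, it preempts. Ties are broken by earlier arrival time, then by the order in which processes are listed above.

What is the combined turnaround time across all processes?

26

Timeline: | J2 0-4 | J3 4-6 | J1 6-9 | J2 9-12 | idle 12-14 | J4 14-15 | J5 15-17 | J4 17-20 |
Completion: J1=9  J2=12  J3=6  J4=20  J5=17
Turnaround (C−A): J1=4  J2=12  J3=2  J4=6  J5=2
Turnaround = completion − arrival: J1=4, J2=12, J3=2, J4=6, J5=2
Total turnaround = 4 + 12 + 2 + 6 + 2 = 26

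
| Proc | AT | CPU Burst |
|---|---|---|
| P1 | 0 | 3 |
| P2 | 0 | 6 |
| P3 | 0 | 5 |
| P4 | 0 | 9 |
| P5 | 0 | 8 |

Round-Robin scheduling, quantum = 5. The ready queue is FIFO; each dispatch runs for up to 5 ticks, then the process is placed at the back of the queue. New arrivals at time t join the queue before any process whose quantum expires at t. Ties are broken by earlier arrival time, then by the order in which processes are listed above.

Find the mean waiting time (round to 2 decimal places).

Gantt: | P1 0-3 | P2 3-8 | P3 8-13 | P4 13-18 | P5 18-23 | P2 23-24 | P4 24-28 | P5 28-31 |
Completion: P1=3  P2=24  P3=13  P4=28  P5=31
Turnaround (C−A): P1=3  P2=24  P3=13  P4=28  P5=31
Waiting times: P1=0, P2=18, P3=8, P4=19, P5=23
Average waiting = (0+18+8+19+23) / 5 = 68/5 = 13.60

13.60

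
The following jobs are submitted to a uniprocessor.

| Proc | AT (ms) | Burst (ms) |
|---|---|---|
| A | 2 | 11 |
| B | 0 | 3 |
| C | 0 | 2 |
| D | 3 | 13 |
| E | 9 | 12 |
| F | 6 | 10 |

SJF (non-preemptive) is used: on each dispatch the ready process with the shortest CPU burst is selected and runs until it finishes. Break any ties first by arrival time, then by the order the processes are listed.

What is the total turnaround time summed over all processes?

Schedule: | C 0-2 | B 2-5 | A 5-16 | F 16-26 | E 26-38 | D 38-51 |
Completion: A=16  B=5  C=2  D=51  E=38  F=26
Turnaround (C−A): A=14  B=5  C=2  D=48  E=29  F=20
Turnaround = completion − arrival: A=14, B=5, C=2, D=48, E=29, F=20
Total turnaround = 14 + 5 + 2 + 48 + 29 + 20 = 118

118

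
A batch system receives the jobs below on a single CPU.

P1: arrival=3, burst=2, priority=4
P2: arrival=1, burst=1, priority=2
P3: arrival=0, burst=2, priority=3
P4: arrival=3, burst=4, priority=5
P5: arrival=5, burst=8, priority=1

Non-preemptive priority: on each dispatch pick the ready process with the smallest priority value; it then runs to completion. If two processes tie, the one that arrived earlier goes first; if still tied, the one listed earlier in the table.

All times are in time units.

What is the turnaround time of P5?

8

Timeline: | P3 0-2 | P2 2-3 | P1 3-5 | P5 5-13 | P4 13-17 |
Completion: P1=5  P2=3  P3=2  P4=17  P5=13
Turnaround (C−A): P1=2  P2=2  P3=2  P4=14  P5=8
Turnaround(P5) = completion − arrival = 13 − 5 = 8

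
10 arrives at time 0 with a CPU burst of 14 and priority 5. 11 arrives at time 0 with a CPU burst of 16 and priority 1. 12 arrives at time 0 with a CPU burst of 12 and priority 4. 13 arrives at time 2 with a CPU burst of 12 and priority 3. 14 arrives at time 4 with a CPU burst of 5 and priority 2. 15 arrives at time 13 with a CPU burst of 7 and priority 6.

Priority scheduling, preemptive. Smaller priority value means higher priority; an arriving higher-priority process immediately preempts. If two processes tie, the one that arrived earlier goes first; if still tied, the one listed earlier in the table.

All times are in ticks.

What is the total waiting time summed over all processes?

155

Timeline: | 11 0-16 | 14 16-21 | 13 21-33 | 12 33-45 | 10 45-59 | 15 59-66 |
Completion: 10=59  11=16  12=45  13=33  14=21  15=66
Waiting = turnaround − burst: 10=45, 11=0, 12=33, 13=19, 14=12, 15=46
Total waiting = 45 + 0 + 33 + 19 + 12 + 46 = 155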